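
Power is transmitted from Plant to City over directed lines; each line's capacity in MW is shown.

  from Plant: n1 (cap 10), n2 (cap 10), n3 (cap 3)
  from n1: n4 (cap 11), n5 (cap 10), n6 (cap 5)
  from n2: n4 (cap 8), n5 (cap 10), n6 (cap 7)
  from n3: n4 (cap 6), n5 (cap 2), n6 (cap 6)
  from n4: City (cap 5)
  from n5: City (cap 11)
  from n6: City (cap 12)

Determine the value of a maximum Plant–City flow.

23

Augment Plant→n1→n4→City: bottleneck 5, flow now 5.
Augment Plant→n1→n5→City: bottleneck 5, flow now 10.
Augment Plant→n2→n5→City: bottleneck 6, flow now 16.
Augment Plant→n2→n6→City: bottleneck 4, flow now 20.
Augment Plant→n3→n6→City: bottleneck 3, flow now 23.
No augmenting path remains; maximum flow = 23.
In the residual graph, reachable from Plant: {Plant}.
Min-cut edges: Plant→n1 (10), Plant→n2 (10), Plant→n3 (3); capacity 10 + 10 + 3 = 23.
This cut is saturated, so no flow can exceed 23.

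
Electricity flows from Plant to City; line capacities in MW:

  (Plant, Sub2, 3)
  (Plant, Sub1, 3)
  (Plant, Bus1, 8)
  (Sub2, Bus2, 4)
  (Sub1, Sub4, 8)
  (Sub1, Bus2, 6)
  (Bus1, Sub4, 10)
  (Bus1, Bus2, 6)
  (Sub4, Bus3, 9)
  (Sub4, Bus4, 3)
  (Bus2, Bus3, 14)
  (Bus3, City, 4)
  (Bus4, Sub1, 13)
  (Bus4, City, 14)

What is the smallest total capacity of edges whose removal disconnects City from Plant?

7

Augment Plant→Sub2→Bus2→Bus3→City: bottleneck 3, flow now 3.
Augment Plant→Sub1→Sub4→Bus3→City: bottleneck 1, flow now 4.
Augment Plant→Sub1→Sub4→Bus4→City: bottleneck 2, flow now 6.
Augment Plant→Bus1→Sub4→Bus4→City: bottleneck 1, flow now 7.
No augmenting path remains; maximum flow = 7.
By max-flow min-cut, the minimum cut capacity equals the max flow.
In the residual graph, reachable from Plant: {Plant, Sub2, Sub1, Bus1, Sub4, Bus2, Bus3}.
Min-cut edges: Sub4→Bus4 (3), Bus3→City (4); capacity 3 + 4 = 7.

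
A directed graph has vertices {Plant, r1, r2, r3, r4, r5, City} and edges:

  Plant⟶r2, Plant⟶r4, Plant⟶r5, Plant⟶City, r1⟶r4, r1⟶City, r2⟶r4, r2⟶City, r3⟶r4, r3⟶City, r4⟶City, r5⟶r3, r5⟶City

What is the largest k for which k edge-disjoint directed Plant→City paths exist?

Assign every edge capacity 1; by Menger, the answer equals the max flow.
Path Plant→City (+1); total 1.
Path Plant→r2→City (+1); total 2.
Path Plant→r4→City (+1); total 3.
Path Plant→r5→City (+1); total 4.
No residual Plant→City path; max flow = 4.
Certifying cut of size 4: {Plant→City, Plant→r2, Plant→r4, Plant→r5}.

4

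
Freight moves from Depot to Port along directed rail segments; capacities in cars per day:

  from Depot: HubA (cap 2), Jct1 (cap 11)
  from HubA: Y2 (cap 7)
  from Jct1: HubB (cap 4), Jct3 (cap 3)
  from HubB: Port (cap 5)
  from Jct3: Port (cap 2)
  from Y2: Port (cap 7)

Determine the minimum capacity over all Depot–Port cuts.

Augment Depot→HubA→Y2→Port: bottleneck 2, flow now 2.
Augment Depot→Jct1→HubB→Port: bottleneck 4, flow now 6.
Augment Depot→Jct1→Jct3→Port: bottleneck 2, flow now 8.
No augmenting path remains; maximum flow = 8.
By max-flow min-cut, the minimum cut capacity equals the max flow.
In the residual graph, reachable from Depot: {Depot, Jct1, Jct3}.
Min-cut edges: Depot→HubA (2), Jct1→HubB (4), Jct3→Port (2); capacity 2 + 4 + 2 = 8.

8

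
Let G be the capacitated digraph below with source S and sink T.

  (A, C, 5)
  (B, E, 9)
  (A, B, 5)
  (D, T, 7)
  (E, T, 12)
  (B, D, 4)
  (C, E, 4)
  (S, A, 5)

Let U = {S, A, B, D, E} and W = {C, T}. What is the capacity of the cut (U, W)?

24

Edges leaving {S, A, B, D, E}: A→C (5), D→T (7), E→T (12).
Cut capacity = 5 + 7 + 12 = 24.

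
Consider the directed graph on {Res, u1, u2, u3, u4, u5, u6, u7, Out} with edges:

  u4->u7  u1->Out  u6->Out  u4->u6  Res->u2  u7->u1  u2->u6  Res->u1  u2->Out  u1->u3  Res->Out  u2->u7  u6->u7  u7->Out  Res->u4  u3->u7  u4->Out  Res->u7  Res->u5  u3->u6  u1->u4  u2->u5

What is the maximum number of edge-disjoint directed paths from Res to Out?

Assign every edge capacity 1; by Menger, the answer equals the max flow.
Path Res→Out (+1); total 1.
Path Res→u1→Out (+1); total 2.
Path Res→u2→Out (+1); total 3.
Path Res→u4→Out (+1); total 4.
Path Res→u7→Out (+1); total 5.
No residual Res→Out path; max flow = 5.
Certifying cut of size 5: {Res→Out, Res→u1, Res→u2, Res→u4, Res→u7}.

5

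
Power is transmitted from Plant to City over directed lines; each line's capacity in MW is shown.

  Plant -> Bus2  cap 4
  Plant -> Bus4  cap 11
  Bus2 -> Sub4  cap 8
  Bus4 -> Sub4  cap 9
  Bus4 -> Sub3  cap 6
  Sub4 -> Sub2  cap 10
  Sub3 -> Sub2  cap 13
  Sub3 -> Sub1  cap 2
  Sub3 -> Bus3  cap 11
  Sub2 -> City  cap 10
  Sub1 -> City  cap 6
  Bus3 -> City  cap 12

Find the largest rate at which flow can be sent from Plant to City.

Augment Plant→Bus2→Sub4→Sub2→City: bottleneck 4, flow now 4.
Augment Plant→Bus4→Sub4→Sub2→City: bottleneck 6, flow now 10.
Augment Plant→Bus4→Sub3→Sub1→City: bottleneck 2, flow now 12.
Augment Plant→Bus4→Sub3→Bus3→City: bottleneck 3, flow now 15.
No augmenting path remains; maximum flow = 15.
In the residual graph, reachable from Plant: {Plant}.
Min-cut edges: Plant→Bus2 (4), Plant→Bus4 (11); capacity 4 + 11 = 15.
This cut is saturated, so no flow can exceed 15.

15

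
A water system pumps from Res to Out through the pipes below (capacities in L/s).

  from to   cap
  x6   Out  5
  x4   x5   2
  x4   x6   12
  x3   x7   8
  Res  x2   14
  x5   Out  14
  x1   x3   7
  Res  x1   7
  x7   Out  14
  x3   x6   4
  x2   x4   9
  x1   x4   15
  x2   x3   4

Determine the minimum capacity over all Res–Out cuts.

Augment Res→x1→x3→x6→Out: bottleneck 4, flow now 4.
Augment Res→x1→x3→x7→Out: bottleneck 3, flow now 7.
Augment Res→x2→x3→x7→Out: bottleneck 4, flow now 11.
Augment Res→x2→x4→x5→Out: bottleneck 2, flow now 13.
Augment Res→x2→x4→x6→Out: bottleneck 1, flow now 14.
Augment Res→x2→x4→x6→x3→x7→Out: bottleneck 1, flow now 15. (uses reverse residual edge)
No augmenting path remains; maximum flow = 15.
By max-flow min-cut, the minimum cut capacity equals the max flow.
In the residual graph, reachable from Res: {Res, x1, x2, x3, x4, x6}.
Min-cut edges: x3→x7 (8), x4→x5 (2), x6→Out (5); capacity 8 + 2 + 5 = 15.

15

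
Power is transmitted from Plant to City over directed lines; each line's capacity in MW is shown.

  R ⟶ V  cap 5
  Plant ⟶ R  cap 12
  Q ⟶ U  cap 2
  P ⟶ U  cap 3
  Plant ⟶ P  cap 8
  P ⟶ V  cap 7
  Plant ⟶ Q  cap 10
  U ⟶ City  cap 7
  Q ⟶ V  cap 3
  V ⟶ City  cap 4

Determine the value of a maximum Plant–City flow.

Augment Plant→P→U→City: bottleneck 3, flow now 3.
Augment Plant→P→V→City: bottleneck 4, flow now 7.
Augment Plant→Q→U→City: bottleneck 2, flow now 9.
No augmenting path remains; maximum flow = 9.
In the residual graph, reachable from Plant: {Plant, P, Q, R, V}.
Min-cut edges: P→U (3), Q→U (2), V→City (4); capacity 3 + 2 + 4 = 9.
This cut is saturated, so no flow can exceed 9.

9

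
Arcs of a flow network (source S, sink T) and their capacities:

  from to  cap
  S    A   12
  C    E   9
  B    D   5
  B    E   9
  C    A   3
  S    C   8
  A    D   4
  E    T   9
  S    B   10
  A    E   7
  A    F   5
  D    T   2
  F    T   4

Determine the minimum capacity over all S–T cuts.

15

Augment S→A→D→T: bottleneck 2, flow now 2.
Augment S→A→E→T: bottleneck 7, flow now 9.
Augment S→A→F→T: bottleneck 3, flow now 12.
Augment S→B→E→T: bottleneck 2, flow now 14.
Augment S→C→A→F→T: bottleneck 1, flow now 15.
No augmenting path remains; maximum flow = 15.
By max-flow min-cut, the minimum cut capacity equals the max flow.
In the residual graph, reachable from S: {S, A, B, C, D, E, F}.
Min-cut edges: D→T (2), E→T (9), F→T (4); capacity 2 + 9 + 4 = 15.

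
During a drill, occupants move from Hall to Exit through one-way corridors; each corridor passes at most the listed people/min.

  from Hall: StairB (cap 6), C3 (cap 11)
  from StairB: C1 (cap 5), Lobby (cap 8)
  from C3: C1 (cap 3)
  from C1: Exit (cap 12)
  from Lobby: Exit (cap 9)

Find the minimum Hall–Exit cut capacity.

9

Augment Hall→StairB→C1→Exit: bottleneck 5, flow now 5.
Augment Hall→StairB→Lobby→Exit: bottleneck 1, flow now 6.
Augment Hall→C3→C1→Exit: bottleneck 3, flow now 9.
No augmenting path remains; maximum flow = 9.
By max-flow min-cut, the minimum cut capacity equals the max flow.
In the residual graph, reachable from Hall: {Hall, C3}.
Min-cut edges: Hall→StairB (6), C3→C1 (3); capacity 6 + 3 = 9.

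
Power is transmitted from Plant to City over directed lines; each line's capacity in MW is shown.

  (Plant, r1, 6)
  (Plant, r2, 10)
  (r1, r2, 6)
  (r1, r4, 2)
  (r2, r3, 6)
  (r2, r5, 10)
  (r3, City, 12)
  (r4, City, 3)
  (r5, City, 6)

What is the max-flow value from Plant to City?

Augment Plant→r1→r4→City: bottleneck 2, flow now 2.
Augment Plant→r2→r3→City: bottleneck 6, flow now 8.
Augment Plant→r2→r5→City: bottleneck 4, flow now 12.
Augment Plant→r1→r2→r5→City: bottleneck 2, flow now 14.
No augmenting path remains; maximum flow = 14.
In the residual graph, reachable from Plant: {Plant, r1, r2, r5}.
Min-cut edges: r1→r4 (2), r2→r3 (6), r5→City (6); capacity 2 + 6 + 6 = 14.
This cut is saturated, so no flow can exceed 14.

14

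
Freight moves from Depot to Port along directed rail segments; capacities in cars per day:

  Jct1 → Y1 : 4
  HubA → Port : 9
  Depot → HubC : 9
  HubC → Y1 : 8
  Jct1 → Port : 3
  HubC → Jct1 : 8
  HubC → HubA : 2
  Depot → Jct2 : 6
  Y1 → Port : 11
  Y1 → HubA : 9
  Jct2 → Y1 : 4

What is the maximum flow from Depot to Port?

Augment Depot→HubC→HubA→Port: bottleneck 2, flow now 2.
Augment Depot→HubC→Jct1→Port: bottleneck 3, flow now 5.
Augment Depot→HubC→Y1→Port: bottleneck 4, flow now 9.
Augment Depot→Jct2→Y1→Port: bottleneck 4, flow now 13.
No augmenting path remains; maximum flow = 13.
In the residual graph, reachable from Depot: {Depot, Jct2}.
Min-cut edges: Depot→HubC (9), Jct2→Y1 (4); capacity 9 + 4 = 13.
This cut is saturated, so no flow can exceed 13.

13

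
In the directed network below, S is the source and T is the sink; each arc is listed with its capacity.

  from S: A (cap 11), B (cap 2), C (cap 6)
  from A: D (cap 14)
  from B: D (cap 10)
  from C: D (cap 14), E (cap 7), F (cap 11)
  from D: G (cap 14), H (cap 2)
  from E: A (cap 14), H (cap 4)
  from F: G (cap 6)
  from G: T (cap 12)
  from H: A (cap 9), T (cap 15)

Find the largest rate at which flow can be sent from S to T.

18

Augment S→A→D→G→T: bottleneck 11, flow now 11.
Augment S→B→D→G→T: bottleneck 1, flow now 12.
Augment S→B→D→H→T: bottleneck 1, flow now 13.
Augment S→C→D→H→T: bottleneck 1, flow now 14.
Augment S→C→E→H→T: bottleneck 4, flow now 18.
No augmenting path remains; maximum flow = 18.
In the residual graph, reachable from S: {S, A, B, C, D, E, F, G}.
Min-cut edges: D→H (2), E→H (4), G→T (12); capacity 2 + 4 + 12 = 18.
This cut is saturated, so no flow can exceed 18.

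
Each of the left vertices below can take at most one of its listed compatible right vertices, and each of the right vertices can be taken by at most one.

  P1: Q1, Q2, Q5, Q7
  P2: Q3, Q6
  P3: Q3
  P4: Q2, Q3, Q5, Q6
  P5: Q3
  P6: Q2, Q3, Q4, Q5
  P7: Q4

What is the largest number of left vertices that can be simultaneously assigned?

Unit-capacity flow: source→left, listed edges, right→sink; max matching = max flow.
Augmenting path P1→Q1 (+1); matched 1.
Augmenting path P2→Q3 (+1); matched 2.
Augmenting path P4→Q2 (+1); matched 3.
Augmenting path P6→Q4 (+1); matched 4.
Augmenting path P3→Q3→P2→Q6 (+1); matched 5.
Augmenting path P7→Q4→P6→Q5 (+1); matched 6.
No augmenting path remains; maximum matching = 6.
König certificate: {P1, P2, P4, P6, P7, Q3} is a vertex cover of size 6 (every listed pair touches it), so no matching can be larger.

6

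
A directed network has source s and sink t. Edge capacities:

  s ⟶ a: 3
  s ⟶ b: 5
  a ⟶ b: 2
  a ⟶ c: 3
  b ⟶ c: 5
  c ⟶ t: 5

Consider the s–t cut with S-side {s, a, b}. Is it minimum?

No — its capacity is 8, but the minimum cut has capacity 5.

Given cut capacity: 3 + 5 = 8.
Augment s→a→c→t: bottleneck 3, flow now 3.
Augment s→b→c→t: bottleneck 2, flow now 5.
No augmenting path remains; maximum flow = 5.
In the residual graph, reachable from s: {s, a, b, c}.
Min-cut edges: c→t (5); capacity 5 = 5.
Cut capacity 8 exceeds the max flow 5, so it is not minimum.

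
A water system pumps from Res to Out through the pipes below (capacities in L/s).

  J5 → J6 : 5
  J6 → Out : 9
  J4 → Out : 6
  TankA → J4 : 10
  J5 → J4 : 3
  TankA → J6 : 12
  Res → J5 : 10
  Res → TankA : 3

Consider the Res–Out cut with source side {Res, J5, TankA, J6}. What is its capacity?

Edges leaving {Res, J5, TankA, J6}: J5→J4 (3), TankA→J4 (10), J6→Out (9).
Cut capacity = 3 + 10 + 9 = 22.

22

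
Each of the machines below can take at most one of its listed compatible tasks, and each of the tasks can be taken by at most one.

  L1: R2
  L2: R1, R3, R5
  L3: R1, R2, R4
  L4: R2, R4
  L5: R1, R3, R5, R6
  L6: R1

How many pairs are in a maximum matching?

Unit-capacity flow: source→left, listed edges, right→sink; max matching = max flow.
Augmenting path L1→R2 (+1); matched 1.
Augmenting path L2→R1 (+1); matched 2.
Augmenting path L3→R4 (+1); matched 3.
Augmenting path L5→R3 (+1); matched 4.
Augmenting path L6→R1→L2→R5 (+1); matched 5.
No augmenting path remains; maximum matching = 5.
König certificate: {L2, L5, R1, R2, R4} is a vertex cover of size 5 (every listed pair touches it), so no matching can be larger.

5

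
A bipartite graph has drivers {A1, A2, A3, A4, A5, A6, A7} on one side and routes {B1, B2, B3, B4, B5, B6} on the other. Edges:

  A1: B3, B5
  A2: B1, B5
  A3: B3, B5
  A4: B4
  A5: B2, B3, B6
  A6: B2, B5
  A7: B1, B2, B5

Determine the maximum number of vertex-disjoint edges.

Unit-capacity flow: source→left, listed edges, right→sink; max matching = max flow.
Augmenting path A1→B3 (+1); matched 1.
Augmenting path A2→B1 (+1); matched 2.
Augmenting path A3→B5 (+1); matched 3.
Augmenting path A4→B4 (+1); matched 4.
Augmenting path A5→B2 (+1); matched 5.
Augmenting path A6→B2→A5→B6 (+1); matched 6.
No augmenting path remains; maximum matching = 6.
König certificate: {A4, A5, B1, B2, B3, B5} is a vertex cover of size 6 (every listed pair touches it), so no matching can be larger.

6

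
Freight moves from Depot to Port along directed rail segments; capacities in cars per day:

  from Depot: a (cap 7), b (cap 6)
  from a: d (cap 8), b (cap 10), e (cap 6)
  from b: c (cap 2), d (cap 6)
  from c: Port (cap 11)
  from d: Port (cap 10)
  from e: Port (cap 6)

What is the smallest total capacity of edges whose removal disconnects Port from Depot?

Augment Depot→a→d→Port: bottleneck 7, flow now 7.
Augment Depot→b→c→Port: bottleneck 2, flow now 9.
Augment Depot→b→d→Port: bottleneck 3, flow now 12.
Augment Depot→b→d→a→e→Port: bottleneck 1, flow now 13. (uses reverse residual edge)
No augmenting path remains; maximum flow = 13.
By max-flow min-cut, the minimum cut capacity equals the max flow.
In the residual graph, reachable from Depot: {Depot}.
Min-cut edges: Depot→a (7), Depot→b (6); capacity 7 + 6 = 13.

13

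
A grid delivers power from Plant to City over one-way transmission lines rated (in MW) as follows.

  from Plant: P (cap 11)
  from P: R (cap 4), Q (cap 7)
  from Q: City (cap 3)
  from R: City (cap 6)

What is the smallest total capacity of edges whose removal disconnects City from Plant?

Augment Plant→P→Q→City: bottleneck 3, flow now 3.
Augment Plant→P→R→City: bottleneck 4, flow now 7.
No augmenting path remains; maximum flow = 7.
By max-flow min-cut, the minimum cut capacity equals the max flow.
In the residual graph, reachable from Plant: {Plant, P, Q}.
Min-cut edges: P→R (4), Q→City (3); capacity 4 + 3 = 7.

7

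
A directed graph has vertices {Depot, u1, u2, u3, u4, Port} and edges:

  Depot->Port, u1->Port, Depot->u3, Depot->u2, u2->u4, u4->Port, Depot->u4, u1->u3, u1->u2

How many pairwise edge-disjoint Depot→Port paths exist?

2

Assign every edge capacity 1; by Menger, the answer equals the max flow.
Path Depot→Port (+1); total 1.
Path Depot→u4→Port (+1); total 2.
No residual Depot→Port path; max flow = 2.
Certifying cut of size 2: {Depot→Port, u4→Port}.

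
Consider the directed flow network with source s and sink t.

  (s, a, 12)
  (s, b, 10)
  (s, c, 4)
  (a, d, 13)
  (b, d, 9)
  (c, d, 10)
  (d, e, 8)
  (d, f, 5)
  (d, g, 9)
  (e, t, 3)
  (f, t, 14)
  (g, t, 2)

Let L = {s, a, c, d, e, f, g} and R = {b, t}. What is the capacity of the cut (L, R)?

29

Edges leaving {s, a, c, d, e, f, g}: s→b (10), e→t (3), f→t (14), g→t (2).
Cut capacity = 10 + 3 + 14 + 2 = 29.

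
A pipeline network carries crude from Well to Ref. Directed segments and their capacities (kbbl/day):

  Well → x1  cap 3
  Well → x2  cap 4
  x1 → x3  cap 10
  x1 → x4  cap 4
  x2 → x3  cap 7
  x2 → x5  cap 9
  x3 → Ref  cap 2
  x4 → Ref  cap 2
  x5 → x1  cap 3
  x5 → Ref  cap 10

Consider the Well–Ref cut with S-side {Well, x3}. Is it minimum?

Given cut capacity: 3 + 4 + 2 = 9.
Augment Well→x1→x3→Ref: bottleneck 2, flow now 2.
Augment Well→x1→x4→Ref: bottleneck 1, flow now 3.
Augment Well→x2→x5→Ref: bottleneck 4, flow now 7.
No augmenting path remains; maximum flow = 7.
In the residual graph, reachable from Well: {Well}.
Min-cut edges: Well→x1 (3), Well→x2 (4); capacity 3 + 4 = 7.
Cut capacity 9 exceeds the max flow 7, so it is not minimum.

No — its capacity is 9, but the minimum cut has capacity 7.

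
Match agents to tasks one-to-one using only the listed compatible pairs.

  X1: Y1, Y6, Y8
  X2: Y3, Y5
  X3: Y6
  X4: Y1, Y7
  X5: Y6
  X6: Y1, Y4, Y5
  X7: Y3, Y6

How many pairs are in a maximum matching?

6

Unit-capacity flow: source→left, listed edges, right→sink; max matching = max flow.
Augmenting path X1→Y1 (+1); matched 1.
Augmenting path X2→Y3 (+1); matched 2.
Augmenting path X3→Y6 (+1); matched 3.
Augmenting path X4→Y7 (+1); matched 4.
Augmenting path X6→Y4 (+1); matched 5.
Augmenting path X7→Y3→X2→Y5 (+1); matched 6.
No augmenting path remains; maximum matching = 6.
König certificate: {X1, X2, X4, X6, X7, Y6} is a vertex cover of size 6 (every listed pair touches it), so no matching can be larger.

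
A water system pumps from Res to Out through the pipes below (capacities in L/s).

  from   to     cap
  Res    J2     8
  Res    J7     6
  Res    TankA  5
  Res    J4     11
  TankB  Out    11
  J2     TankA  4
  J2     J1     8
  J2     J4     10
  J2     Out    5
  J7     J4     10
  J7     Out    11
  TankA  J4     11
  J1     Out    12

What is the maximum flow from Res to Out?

Augment Res→J2→Out: bottleneck 5, flow now 5.
Augment Res→J7→Out: bottleneck 6, flow now 11.
Augment Res→J2→J1→Out: bottleneck 3, flow now 14.
No augmenting path remains; maximum flow = 14.
In the residual graph, reachable from Res: {Res, TankA, J4}.
Min-cut edges: Res→J2 (8), Res→J7 (6); capacity 8 + 6 = 14.
This cut is saturated, so no flow can exceed 14.

14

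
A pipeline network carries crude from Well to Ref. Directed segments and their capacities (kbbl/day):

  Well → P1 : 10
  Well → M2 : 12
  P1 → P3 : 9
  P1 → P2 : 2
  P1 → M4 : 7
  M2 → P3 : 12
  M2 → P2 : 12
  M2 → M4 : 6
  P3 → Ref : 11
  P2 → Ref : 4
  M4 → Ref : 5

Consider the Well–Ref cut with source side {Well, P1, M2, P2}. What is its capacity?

Edges leaving {Well, P1, M2, P2}: P1→P3 (9), P1→M4 (7), M2→P3 (12), M2→M4 (6), P2→Ref (4).
Cut capacity = 9 + 7 + 12 + 6 + 4 = 38.

38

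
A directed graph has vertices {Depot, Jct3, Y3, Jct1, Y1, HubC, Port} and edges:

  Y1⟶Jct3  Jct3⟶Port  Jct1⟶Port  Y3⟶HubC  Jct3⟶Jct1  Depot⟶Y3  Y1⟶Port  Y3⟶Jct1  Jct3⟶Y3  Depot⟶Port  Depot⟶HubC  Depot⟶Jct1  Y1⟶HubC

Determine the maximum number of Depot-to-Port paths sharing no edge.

Assign every edge capacity 1; by Menger, the answer equals the max flow.
Path Depot→Port (+1); total 1.
Path Depot→Jct1→Port (+1); total 2.
No residual Depot→Port path; max flow = 2.
Certifying cut of size 2: {Depot→Port, Jct1→Port}.

2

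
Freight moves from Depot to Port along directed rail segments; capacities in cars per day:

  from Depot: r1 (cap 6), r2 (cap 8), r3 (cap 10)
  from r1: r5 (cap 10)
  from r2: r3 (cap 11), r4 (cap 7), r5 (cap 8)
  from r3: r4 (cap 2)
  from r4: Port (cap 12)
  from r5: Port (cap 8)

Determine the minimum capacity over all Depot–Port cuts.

Augment Depot→r1→r5→Port: bottleneck 6, flow now 6.
Augment Depot→r2→r4→Port: bottleneck 7, flow now 13.
Augment Depot→r2→r5→Port: bottleneck 1, flow now 14.
Augment Depot→r3→r4→Port: bottleneck 2, flow now 16.
No augmenting path remains; maximum flow = 16.
By max-flow min-cut, the minimum cut capacity equals the max flow.
In the residual graph, reachable from Depot: {Depot, r3}.
Min-cut edges: Depot→r1 (6), Depot→r2 (8), r3→r4 (2); capacity 6 + 8 + 2 = 16.

16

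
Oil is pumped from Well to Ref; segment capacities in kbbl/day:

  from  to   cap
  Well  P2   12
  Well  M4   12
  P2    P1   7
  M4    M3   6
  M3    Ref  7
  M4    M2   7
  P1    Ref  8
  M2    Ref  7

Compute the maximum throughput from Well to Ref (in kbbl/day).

19

Augment Well→M4→M3→Ref: bottleneck 6, flow now 6.
Augment Well→M4→M2→Ref: bottleneck 6, flow now 12.
Augment Well→P2→P1→Ref: bottleneck 7, flow now 19.
No augmenting path remains; maximum flow = 19.
In the residual graph, reachable from Well: {Well, P2}.
Min-cut edges: Well→M4 (12), P2→P1 (7); capacity 12 + 7 = 19.
This cut is saturated, so no flow can exceed 19.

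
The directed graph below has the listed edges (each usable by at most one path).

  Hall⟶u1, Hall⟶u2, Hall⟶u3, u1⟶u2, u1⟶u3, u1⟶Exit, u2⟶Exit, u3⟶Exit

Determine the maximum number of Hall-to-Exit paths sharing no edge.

Assign every edge capacity 1; by Menger, the answer equals the max flow.
Path Hall→u1→Exit (+1); total 1.
Path Hall→u2→Exit (+1); total 2.
Path Hall→u3→Exit (+1); total 3.
No residual Hall→Exit path; max flow = 3.
Certifying cut of size 3: {Hall→u1, Hall→u2, Hall→u3}.

3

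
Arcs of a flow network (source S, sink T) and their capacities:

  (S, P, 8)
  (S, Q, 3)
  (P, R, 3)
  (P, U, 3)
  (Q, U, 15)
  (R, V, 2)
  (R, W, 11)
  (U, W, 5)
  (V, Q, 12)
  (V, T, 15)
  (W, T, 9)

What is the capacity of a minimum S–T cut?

8

Augment S→P→R→V→T: bottleneck 2, flow now 2.
Augment S→P→R→W→T: bottleneck 1, flow now 3.
Augment S→P→U→W→T: bottleneck 3, flow now 6.
Augment S→Q→U→W→T: bottleneck 2, flow now 8.
No augmenting path remains; maximum flow = 8.
By max-flow min-cut, the minimum cut capacity equals the max flow.
In the residual graph, reachable from S: {S, P, Q, U}.
Min-cut edges: P→R (3), U→W (5); capacity 3 + 5 = 8.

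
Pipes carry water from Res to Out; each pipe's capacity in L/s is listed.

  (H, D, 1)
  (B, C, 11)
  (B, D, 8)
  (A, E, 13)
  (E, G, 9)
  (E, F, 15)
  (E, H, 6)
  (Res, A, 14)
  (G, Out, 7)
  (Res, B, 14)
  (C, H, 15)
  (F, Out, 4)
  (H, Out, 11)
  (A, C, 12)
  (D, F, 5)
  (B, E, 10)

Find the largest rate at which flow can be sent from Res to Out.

Augment Res→A→C→H→Out: bottleneck 11, flow now 11.
Augment Res→A→E→F→Out: bottleneck 3, flow now 14.
Augment Res→B→D→F→Out: bottleneck 1, flow now 15.
Augment Res→B→E→G→Out: bottleneck 7, flow now 22.
No augmenting path remains; maximum flow = 22.
In the residual graph, reachable from Res: {Res, A, B, C, D, E, F, G, H}.
Min-cut edges: F→Out (4), G→Out (7), H→Out (11); capacity 4 + 7 + 11 = 22.
This cut is saturated, so no flow can exceed 22.

22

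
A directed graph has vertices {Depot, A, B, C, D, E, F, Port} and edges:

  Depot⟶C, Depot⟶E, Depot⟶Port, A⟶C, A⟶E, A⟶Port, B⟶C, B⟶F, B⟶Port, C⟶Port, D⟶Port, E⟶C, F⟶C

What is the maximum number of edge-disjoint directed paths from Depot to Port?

2

Assign every edge capacity 1; by Menger, the answer equals the max flow.
Path Depot→Port (+1); total 1.
Path Depot→C→Port (+1); total 2.
No residual Depot→Port path; max flow = 2.
Certifying cut of size 2: {C→Port, Depot→Port}.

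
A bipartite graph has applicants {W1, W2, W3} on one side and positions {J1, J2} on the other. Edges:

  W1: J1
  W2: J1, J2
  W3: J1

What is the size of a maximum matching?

2

Unit-capacity flow: source→left, listed edges, right→sink; max matching = max flow.
Augmenting path W1→J1 (+1); matched 1.
Augmenting path W2→J2 (+1); matched 2.
No augmenting path remains; maximum matching = 2.
König certificate: {W2, J1} is a vertex cover of size 2 (every listed pair touches it), so no matching can be larger.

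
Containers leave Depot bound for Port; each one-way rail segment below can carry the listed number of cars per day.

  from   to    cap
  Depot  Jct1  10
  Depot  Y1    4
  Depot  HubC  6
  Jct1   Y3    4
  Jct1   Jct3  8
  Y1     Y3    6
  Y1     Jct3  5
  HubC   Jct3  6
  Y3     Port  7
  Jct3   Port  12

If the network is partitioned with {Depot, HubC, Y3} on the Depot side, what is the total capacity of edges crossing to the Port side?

Edges leaving {Depot, HubC, Y3}: Depot→Jct1 (10), Depot→Y1 (4), HubC→Jct3 (6), Y3→Port (7).
Cut capacity = 10 + 4 + 6 + 7 = 27.

27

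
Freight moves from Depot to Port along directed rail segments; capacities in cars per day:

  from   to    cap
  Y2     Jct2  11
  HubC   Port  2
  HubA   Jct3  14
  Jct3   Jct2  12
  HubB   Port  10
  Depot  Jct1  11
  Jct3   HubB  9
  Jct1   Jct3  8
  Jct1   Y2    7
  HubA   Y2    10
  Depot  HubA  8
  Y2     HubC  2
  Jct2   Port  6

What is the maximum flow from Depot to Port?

Augment Depot→HubA→Y2→HubC→Port: bottleneck 2, flow now 2.
Augment Depot→HubA→Y2→Jct2→Port: bottleneck 6, flow now 8.
Augment Depot→Jct1→Jct3→HubB→Port: bottleneck 8, flow now 16.
Augment Depot→Jct1→Y2→HubA→Jct3→HubB→Port: bottleneck 1, flow now 17. (uses reverse residual edge)
No augmenting path remains; maximum flow = 17.
In the residual graph, reachable from Depot: {Depot, HubA, Jct1, Y2, Jct3, Jct2}.
Min-cut edges: Y2→HubC (2), Jct3→HubB (9), Jct2→Port (6); capacity 2 + 9 + 6 = 17.
This cut is saturated, so no flow can exceed 17.

17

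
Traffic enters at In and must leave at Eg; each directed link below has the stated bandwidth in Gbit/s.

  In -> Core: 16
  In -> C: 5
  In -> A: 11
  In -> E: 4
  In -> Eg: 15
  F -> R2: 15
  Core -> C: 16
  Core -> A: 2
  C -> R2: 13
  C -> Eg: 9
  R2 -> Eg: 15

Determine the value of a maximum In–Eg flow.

36

Augment In→Eg: bottleneck 15, flow now 15.
Augment In→C→Eg: bottleneck 5, flow now 20.
Augment In→Core→C→Eg: bottleneck 4, flow now 24.
Augment In→Core→C→R2→Eg: bottleneck 12, flow now 36.
No augmenting path remains; maximum flow = 36.
In the residual graph, reachable from In: {In, A, E}.
Min-cut edges: In→Core (16), In→C (5), In→Eg (15); capacity 16 + 5 + 15 = 36.
This cut is saturated, so no flow can exceed 36.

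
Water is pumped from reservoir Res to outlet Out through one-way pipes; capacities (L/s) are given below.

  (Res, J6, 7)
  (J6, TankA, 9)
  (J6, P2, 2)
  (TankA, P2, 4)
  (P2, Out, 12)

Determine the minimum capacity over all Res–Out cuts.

Augment Res→J6→P2→Out: bottleneck 2, flow now 2.
Augment Res→J6→TankA→P2→Out: bottleneck 4, flow now 6.
No augmenting path remains; maximum flow = 6.
By max-flow min-cut, the minimum cut capacity equals the max flow.
In the residual graph, reachable from Res: {Res, J6, TankA}.
Min-cut edges: J6→P2 (2), TankA→P2 (4); capacity 2 + 4 = 6.

6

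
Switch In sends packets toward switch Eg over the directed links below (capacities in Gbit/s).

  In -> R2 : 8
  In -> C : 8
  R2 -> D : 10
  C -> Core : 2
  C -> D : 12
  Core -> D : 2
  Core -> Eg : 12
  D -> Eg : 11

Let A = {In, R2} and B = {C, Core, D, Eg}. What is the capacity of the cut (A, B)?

Edges leaving {In, R2}: In→C (8), R2→D (10).
Cut capacity = 8 + 10 = 18.

18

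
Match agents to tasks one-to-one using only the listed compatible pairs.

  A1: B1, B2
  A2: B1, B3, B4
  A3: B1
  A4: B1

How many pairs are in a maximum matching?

3

Unit-capacity flow: source→left, listed edges, right→sink; max matching = max flow.
Augmenting path A1→B1 (+1); matched 1.
Augmenting path A2→B3 (+1); matched 2.
Augmenting path A3→B1→A1→B2 (+1); matched 3.
No augmenting path remains; maximum matching = 3.
König certificate: {A1, A2, B1} is a vertex cover of size 3 (every listed pair touches it), so no matching can be larger.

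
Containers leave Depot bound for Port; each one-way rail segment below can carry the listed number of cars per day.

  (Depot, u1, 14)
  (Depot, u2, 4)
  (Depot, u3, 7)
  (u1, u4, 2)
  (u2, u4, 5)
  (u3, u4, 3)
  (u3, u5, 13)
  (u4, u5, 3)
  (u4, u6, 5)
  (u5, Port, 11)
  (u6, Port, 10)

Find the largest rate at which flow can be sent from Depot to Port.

Augment Depot→u3→u5→Port: bottleneck 7, flow now 7.
Augment Depot→u1→u4→u5→Port: bottleneck 2, flow now 9.
Augment Depot→u2→u4→u5→Port: bottleneck 1, flow now 10.
Augment Depot→u2→u4→u6→Port: bottleneck 3, flow now 13.
No augmenting path remains; maximum flow = 13.
In the residual graph, reachable from Depot: {Depot, u1}.
Min-cut edges: Depot→u2 (4), Depot→u3 (7), u1→u4 (2); capacity 4 + 7 + 2 = 13.
This cut is saturated, so no flow can exceed 13.

13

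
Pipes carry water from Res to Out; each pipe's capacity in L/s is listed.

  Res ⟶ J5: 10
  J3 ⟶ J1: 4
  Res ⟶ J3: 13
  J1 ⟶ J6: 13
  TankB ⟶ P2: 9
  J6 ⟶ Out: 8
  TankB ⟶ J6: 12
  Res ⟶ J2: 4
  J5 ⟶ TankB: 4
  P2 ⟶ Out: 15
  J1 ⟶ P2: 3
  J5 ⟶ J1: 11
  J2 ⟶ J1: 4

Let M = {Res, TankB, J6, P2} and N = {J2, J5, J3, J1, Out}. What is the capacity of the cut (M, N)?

Edges leaving {Res, TankB, J6, P2}: Res→J2 (4), Res→J5 (10), Res→J3 (13), J6→Out (8), P2→Out (15).
Cut capacity = 4 + 10 + 13 + 8 + 15 = 50.

50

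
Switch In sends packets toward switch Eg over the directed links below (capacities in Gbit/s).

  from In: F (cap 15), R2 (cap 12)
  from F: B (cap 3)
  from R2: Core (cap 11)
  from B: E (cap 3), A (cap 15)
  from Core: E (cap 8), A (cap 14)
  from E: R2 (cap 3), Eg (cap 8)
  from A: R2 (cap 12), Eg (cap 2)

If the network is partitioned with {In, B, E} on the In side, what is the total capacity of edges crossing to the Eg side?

53

Edges leaving {In, B, E}: In→F (15), In→R2 (12), B→A (15), E→R2 (3), E→Eg (8).
Cut capacity = 15 + 12 + 15 + 3 + 8 = 53.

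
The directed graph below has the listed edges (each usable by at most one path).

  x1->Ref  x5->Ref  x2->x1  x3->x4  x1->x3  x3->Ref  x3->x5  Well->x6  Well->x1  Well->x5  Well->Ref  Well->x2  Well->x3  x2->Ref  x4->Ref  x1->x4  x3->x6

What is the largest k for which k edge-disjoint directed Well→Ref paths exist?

5

Assign every edge capacity 1; by Menger, the answer equals the max flow.
Path Well→Ref (+1); total 1.
Path Well→x1→Ref (+1); total 2.
Path Well→x2→Ref (+1); total 3.
Path Well→x3→Ref (+1); total 4.
Path Well→x5→Ref (+1); total 5.
No residual Well→Ref path; max flow = 5.
Certifying cut of size 5: {Well→Ref, Well→x1, Well→x2, Well→x3, Well→x5}.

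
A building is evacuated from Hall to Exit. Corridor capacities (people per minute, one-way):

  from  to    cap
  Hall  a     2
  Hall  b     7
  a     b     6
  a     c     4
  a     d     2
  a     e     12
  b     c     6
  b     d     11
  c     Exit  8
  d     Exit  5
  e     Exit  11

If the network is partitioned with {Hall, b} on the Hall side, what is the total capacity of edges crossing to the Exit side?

19

Edges leaving {Hall, b}: Hall→a (2), b→c (6), b→d (11).
Cut capacity = 2 + 6 + 11 = 19.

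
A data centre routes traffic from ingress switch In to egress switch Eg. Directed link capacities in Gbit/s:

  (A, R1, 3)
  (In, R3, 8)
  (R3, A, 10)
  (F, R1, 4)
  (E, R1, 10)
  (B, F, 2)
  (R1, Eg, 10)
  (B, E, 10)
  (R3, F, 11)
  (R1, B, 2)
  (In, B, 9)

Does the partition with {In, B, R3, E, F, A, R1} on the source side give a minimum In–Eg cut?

Yes — it is a minimum cut (capacity 10).

Given cut capacity: 10 = 10.
Augment In→B→E→R1→Eg: bottleneck 9, flow now 9.
Augment In→R3→F→R1→Eg: bottleneck 1, flow now 10.
No augmenting path remains; maximum flow = 10.
Cut capacity 10 equals the max flow, so it is a minimum cut.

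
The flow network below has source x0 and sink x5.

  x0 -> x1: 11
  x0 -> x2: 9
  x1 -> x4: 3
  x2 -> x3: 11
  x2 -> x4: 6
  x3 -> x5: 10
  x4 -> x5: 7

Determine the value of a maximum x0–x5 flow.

Augment x0→x1→x4→x5: bottleneck 3, flow now 3.
Augment x0→x2→x3→x5: bottleneck 9, flow now 12.
No augmenting path remains; maximum flow = 12.
In the residual graph, reachable from x0: {x0, x1}.
Min-cut edges: x0→x2 (9), x1→x4 (3); capacity 9 + 3 = 12.
This cut is saturated, so no flow can exceed 12.

12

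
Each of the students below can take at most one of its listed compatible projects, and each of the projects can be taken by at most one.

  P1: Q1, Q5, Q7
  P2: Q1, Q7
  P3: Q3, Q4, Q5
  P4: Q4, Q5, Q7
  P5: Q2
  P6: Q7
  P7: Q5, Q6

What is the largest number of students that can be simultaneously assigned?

7

Unit-capacity flow: source→left, listed edges, right→sink; max matching = max flow.
Augmenting path P1→Q1 (+1); matched 1.
Augmenting path P2→Q7 (+1); matched 2.
Augmenting path P3→Q3 (+1); matched 3.
Augmenting path P4→Q4 (+1); matched 4.
Augmenting path P5→Q2 (+1); matched 5.
Augmenting path P7→Q5 (+1); matched 6.
Augmenting path P6→Q7→P2→Q1→P1→Q5→P7→Q6 (+1); matched 7.
No augmenting path remains; maximum matching = 7.
König certificate: {P1, P2, P3, P4, P5, P6, P7} is a vertex cover of size 7 (every listed pair touches it), so no matching can be larger.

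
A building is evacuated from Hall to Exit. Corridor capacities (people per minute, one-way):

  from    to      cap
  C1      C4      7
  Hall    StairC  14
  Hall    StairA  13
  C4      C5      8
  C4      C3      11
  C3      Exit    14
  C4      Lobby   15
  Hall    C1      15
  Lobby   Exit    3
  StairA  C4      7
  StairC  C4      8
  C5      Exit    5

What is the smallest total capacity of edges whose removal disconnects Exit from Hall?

19

Augment Hall→C1→C4→C3→Exit: bottleneck 7, flow now 7.
Augment Hall→StairC→C4→C3→Exit: bottleneck 4, flow now 11.
Augment Hall→StairC→C4→C5→Exit: bottleneck 4, flow now 15.
Augment Hall→StairA→C4→C5→Exit: bottleneck 1, flow now 16.
Augment Hall→StairA→C4→Lobby→Exit: bottleneck 3, flow now 19.
No augmenting path remains; maximum flow = 19.
By max-flow min-cut, the minimum cut capacity equals the max flow.
In the residual graph, reachable from Hall: {Hall, C1, StairC, StairA, C4, C5, Lobby}.
Min-cut edges: C4→C3 (11), C5→Exit (5), Lobby→Exit (3); capacity 11 + 5 + 3 = 19.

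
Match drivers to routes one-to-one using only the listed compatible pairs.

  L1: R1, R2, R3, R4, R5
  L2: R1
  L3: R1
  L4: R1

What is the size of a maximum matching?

2

Unit-capacity flow: source→left, listed edges, right→sink; max matching = max flow.
Augmenting path L1→R1 (+1); matched 1.
Augmenting path L2→R1→L1→R2 (+1); matched 2.
No augmenting path remains; maximum matching = 2.
König certificate: {L1, R1} is a vertex cover of size 2 (every listed pair touches it), so no matching can be larger.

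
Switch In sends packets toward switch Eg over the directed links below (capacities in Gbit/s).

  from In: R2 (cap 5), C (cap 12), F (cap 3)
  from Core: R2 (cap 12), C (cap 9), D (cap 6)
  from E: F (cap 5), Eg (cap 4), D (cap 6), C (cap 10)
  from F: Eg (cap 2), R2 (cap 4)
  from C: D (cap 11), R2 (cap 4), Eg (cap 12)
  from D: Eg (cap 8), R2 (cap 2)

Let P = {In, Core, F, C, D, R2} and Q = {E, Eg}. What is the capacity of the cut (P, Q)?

Edges leaving {In, Core, F, C, D, R2}: F→Eg (2), C→Eg (12), D→Eg (8).
Cut capacity = 2 + 12 + 8 = 22.

22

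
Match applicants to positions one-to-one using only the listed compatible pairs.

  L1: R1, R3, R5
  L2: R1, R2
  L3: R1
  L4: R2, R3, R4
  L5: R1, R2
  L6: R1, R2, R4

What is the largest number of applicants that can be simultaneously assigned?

5

Unit-capacity flow: source→left, listed edges, right→sink; max matching = max flow.
Augmenting path L1→R1 (+1); matched 1.
Augmenting path L2→R2 (+1); matched 2.
Augmenting path L4→R3 (+1); matched 3.
Augmenting path L6→R4 (+1); matched 4.
Augmenting path L3→R1→L1→R5 (+1); matched 5.
No augmenting path remains; maximum matching = 5.
König certificate: {L1, L4, L6, R1, R2} is a vertex cover of size 5 (every listed pair touches it), so no matching can be larger.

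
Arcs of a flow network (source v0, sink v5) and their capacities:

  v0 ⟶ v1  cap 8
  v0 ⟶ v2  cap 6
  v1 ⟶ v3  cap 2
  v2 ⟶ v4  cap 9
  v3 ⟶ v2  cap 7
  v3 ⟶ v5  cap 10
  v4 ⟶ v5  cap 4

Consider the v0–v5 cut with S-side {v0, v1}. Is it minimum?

No — its capacity is 8, but the minimum cut has capacity 6.

Given cut capacity: 6 + 2 = 8.
Augment v0→v1→v3→v5: bottleneck 2, flow now 2.
Augment v0→v2→v4→v5: bottleneck 4, flow now 6.
No augmenting path remains; maximum flow = 6.
In the residual graph, reachable from v0: {v0, v1, v2, v4}.
Min-cut edges: v1→v3 (2), v4→v5 (4); capacity 2 + 4 = 6.
Cut capacity 8 exceeds the max flow 6, so it is not minimum.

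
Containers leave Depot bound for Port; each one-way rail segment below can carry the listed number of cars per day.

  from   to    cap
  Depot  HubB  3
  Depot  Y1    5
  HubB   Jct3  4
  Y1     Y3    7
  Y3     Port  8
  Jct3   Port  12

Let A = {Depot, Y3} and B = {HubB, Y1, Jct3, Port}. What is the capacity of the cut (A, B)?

Edges leaving {Depot, Y3}: Depot→HubB (3), Depot→Y1 (5), Y3→Port (8).
Cut capacity = 3 + 5 + 8 = 16.

16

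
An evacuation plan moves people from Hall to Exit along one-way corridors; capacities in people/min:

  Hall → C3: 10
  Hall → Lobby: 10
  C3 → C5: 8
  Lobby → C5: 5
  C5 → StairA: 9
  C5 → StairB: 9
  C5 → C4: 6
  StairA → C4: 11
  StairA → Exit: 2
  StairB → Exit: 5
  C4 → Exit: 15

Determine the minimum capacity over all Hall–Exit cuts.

13

Augment Hall→C3→C5→StairA→Exit: bottleneck 2, flow now 2.
Augment Hall→C3→C5→StairB→Exit: bottleneck 5, flow now 7.
Augment Hall→C3→C5→C4→Exit: bottleneck 1, flow now 8.
Augment Hall→Lobby→C5→C4→Exit: bottleneck 5, flow now 13.
No augmenting path remains; maximum flow = 13.
By max-flow min-cut, the minimum cut capacity equals the max flow.
In the residual graph, reachable from Hall: {Hall, C3, Lobby}.
Min-cut edges: C3→C5 (8), Lobby→C5 (5); capacity 8 + 5 = 13.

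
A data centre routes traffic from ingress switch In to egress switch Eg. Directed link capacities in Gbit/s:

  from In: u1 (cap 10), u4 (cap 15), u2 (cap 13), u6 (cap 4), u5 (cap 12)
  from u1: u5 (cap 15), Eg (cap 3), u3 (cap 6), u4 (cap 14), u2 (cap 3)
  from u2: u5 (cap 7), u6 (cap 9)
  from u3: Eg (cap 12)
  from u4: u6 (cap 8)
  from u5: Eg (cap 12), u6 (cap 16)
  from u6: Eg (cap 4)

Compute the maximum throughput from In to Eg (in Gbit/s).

Augment In→u1→Eg: bottleneck 3, flow now 3.
Augment In→u5→Eg: bottleneck 12, flow now 15.
Augment In→u6→Eg: bottleneck 4, flow now 19.
Augment In→u1→u3→Eg: bottleneck 6, flow now 25.
No augmenting path remains; maximum flow = 25.
In the residual graph, reachable from In: {In, u1, u2, u4, u5, u6}.
Min-cut edges: u1→u3 (6), u1→Eg (3), u5→Eg (12), u6→Eg (4); capacity 6 + 3 + 12 + 4 = 25.
This cut is saturated, so no flow can exceed 25.

25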